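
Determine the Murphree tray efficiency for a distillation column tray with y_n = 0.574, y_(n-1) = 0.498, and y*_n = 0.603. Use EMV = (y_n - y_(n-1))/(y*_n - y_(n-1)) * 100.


Murphree vapor efficiency: EMV = (y_n - y_(n-1)) / (y*_n - y_(n-1)) * 100
EMV = (0.574 - 0.498) / (0.603 - 0.498) * 100 = 0.076 / 0.105 * 100 = 72.38

72.38 %


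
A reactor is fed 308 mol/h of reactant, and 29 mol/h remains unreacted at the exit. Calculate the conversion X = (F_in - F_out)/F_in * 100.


X = (F_in - F_out) / F_in * 100
Moles reacted = 308 - 29 = 279
X = 279 / 308 * 100
= 0.9058 * 100
= 90.58 %

90.58 %


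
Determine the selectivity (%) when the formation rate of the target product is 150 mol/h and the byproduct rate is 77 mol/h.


Selectivity = desired / (desired + undesired) * 100
Total products = 150 + 77 = 227 mol/h
S = 150 / 227 * 100
= 0.6608 * 100
= 66.08 %

66.08 %


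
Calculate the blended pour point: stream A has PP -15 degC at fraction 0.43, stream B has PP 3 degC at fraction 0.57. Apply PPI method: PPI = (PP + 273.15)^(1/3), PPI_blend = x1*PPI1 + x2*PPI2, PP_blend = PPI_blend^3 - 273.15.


PPI_1 = (-15 + 273.15)^(1/3) = 6.36733
PPI_2 = (3 + 273.15)^(1/3) = 6.512009
PPI_blend = 0.43 * 6.36733 + 0.57 * 6.512009 = 6.449797
PP_blend = 6.449797^3 - 273.15 = 268.3108 - 273.15 = -4.84

-4.84 degC


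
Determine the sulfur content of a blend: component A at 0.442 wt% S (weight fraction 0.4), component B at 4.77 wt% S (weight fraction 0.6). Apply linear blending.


Linear sulfur blending: S_blend = x1*S1 + x2*S2
Contribution 1: 0.4 * 0.442 = 0.1768 wt%
Contribution 2: 0.6 * 4.77 = 2.862 wt%
S_blend = 0.1768 + 2.862 = 3.0388

3.0388 wt%


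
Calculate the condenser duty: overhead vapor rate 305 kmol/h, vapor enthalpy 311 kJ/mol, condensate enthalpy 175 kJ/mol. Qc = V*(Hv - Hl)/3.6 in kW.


Qc = 305 * (311 - 175) / 3.6 = 305 * 136 / 3.6 = 11520

11520 kW


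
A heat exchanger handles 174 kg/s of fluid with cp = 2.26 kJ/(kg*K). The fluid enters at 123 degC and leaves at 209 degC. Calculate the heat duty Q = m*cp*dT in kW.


Q = m_dot * cp * delta_T
delta_T = 209 - 123 = 86 K
Q = 174 * 2.26 * 86
= 393.24 * 86
= 33818.64 kW

33818.64 kW


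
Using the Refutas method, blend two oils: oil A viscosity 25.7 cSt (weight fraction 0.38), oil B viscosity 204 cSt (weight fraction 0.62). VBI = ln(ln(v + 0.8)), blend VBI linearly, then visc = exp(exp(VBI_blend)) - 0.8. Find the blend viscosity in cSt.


Refutas method: VBN_i = 14.534*ln(ln(visc_i + 0.8)) + 10.975, blended linearly by mass fraction; since VBN is linear in VBI_i = ln(ln(visc_i + 0.8)) and the fractions sum to 1, blend VBI directly: visc = exp(exp(VBI_blend)) - 0.8
VBI_1 = ln(ln(25.7 + 0.8)) = 1.18697
VBI_2 = ln(ln(204 + 0.8)) = 1.67186
VBI_blend = 0.38 * 1.18697 + 0.62 * 1.67186 = 1.4876
visc_blend = exp(exp(1.4876)) - 0.8 = 82.83

82.83 cSt


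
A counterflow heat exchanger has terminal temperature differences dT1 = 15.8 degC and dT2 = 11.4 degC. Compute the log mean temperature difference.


LMTD = (dT1 - dT2) / ln(dT1/dT2)
= (15.8 - 11.4) / ln(15.8 / 11.4) = 4.4 / 0.326397 = 13.48

13.48 degC


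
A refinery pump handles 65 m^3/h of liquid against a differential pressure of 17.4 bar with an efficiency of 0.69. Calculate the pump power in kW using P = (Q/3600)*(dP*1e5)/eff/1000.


Q = 65 / 3600 = 0.0180556 m^3/s
P = 0.0180556 * (17.4 * 1e5) / 0.69 / 1000 = 45.53

45.53 kW


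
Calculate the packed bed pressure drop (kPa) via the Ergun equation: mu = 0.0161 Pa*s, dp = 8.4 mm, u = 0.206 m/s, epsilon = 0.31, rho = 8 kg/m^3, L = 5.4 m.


dp = 8.4 mm = 0.0084 m
Viscous term = 150*0.0161*0.206*(1-0.31)^2 / (0.0084^2*0.31^3) = 112678
Inertial term = 1.75*8*0.206^2*(1-0.31) / (0.0084*0.31^3) = 1638.13
dP/L = 112678 + 1638.13 = 114316 Pa/m
dP = 114316 * 5.4 / 1000 = 617.3 kPa

617.3 kPa


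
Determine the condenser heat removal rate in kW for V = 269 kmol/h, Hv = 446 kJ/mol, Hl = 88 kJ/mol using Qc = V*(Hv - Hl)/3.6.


Qc = 269 * (446 - 88) / 3.6 = 269 * 358 / 3.6 = 26750

26750 kW


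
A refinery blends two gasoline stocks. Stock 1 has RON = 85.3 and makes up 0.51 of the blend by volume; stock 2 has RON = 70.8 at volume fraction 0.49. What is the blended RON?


Linear blending: RON_blend = sum(vi * RONi)
Contribution 1: 0.51 * 85.3 = 43.503
Contribution 2: 0.49 * 70.8 = 34.692
RON_blend = 43.503 + 34.692 = 78.195

78.195


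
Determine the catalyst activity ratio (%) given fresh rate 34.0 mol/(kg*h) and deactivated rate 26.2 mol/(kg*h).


Activity (%) = (rate_used / rate_fresh) * 100
rate_used = 26.2, rate_fresh = 34.0
= (26.2 / 34.0) * 100
= 0.7706 * 100 = 77.06

77.06 %


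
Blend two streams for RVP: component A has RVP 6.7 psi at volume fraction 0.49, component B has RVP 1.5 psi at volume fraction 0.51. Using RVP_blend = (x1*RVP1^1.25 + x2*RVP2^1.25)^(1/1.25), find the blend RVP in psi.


Chevron index: RVP_blend = (sum xi*RVPi^1.25)^(1/1.25)
RVP^1.25 terms: 0.49 * 6.7^1.25 + 0.51 * 1.5^1.25 = 6.1285
RVP_blend = 6.1285^(1/1.25) = 4.265

4.265 psi


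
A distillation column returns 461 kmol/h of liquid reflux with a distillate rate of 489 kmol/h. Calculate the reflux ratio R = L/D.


Reflux ratio definition: R = L / D (liquid returned / distillate withdrawn)
L = 461 kmol/h, D = 489 kmol/h
R = 461 / 489 = 0.9427

0.9427


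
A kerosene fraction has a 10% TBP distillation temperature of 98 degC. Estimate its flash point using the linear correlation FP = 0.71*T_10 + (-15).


FP = 0.71 * 98 + (-15) = 54.58

54.58 degC


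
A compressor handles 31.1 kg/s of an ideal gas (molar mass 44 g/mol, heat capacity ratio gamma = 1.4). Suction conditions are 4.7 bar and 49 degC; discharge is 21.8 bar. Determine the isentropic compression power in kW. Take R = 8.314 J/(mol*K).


Isentropic work: W = m*(gamma/(gamma-1))*(R*T1/MW)*((P2/P1)^((gamma-1)/gamma) - 1)
T1 = 49 + 273.15 = 322.15 K
Pressure ratio = 21.8 / 4.7 = 4.6383
Exponent = (1.4 - 1)/1.4 = 0.285714
(P2/P1)^exp - 1 = 4.6383^0.285714 - 1 = 0.550201
W = 31.1 * 1.4 / 0.4 * 8.314 * 322.15 / 44 * 0.550201 = 3646

3646 kW


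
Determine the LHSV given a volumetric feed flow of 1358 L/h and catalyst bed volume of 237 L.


LHSV = volumetric feed rate / catalyst volume
= 1358 L/h / 237 L
= 5.730 h^-1

5.730 h^-1


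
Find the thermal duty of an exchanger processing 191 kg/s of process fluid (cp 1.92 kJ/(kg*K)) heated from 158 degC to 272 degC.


Q = m_dot * cp * delta_T
delta_T = 272 - 158 = 114 K
Q = 191 * 1.92 * 114
= 366.72 * 114
= 41806.08 kW

41806.08 kW


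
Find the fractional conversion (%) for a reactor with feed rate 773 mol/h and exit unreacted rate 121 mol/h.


X = (F_in - F_out) / F_in * 100
Moles reacted = 773 - 121 = 652
X = 652 / 773 * 100
= 0.8435 * 100
= 84.35 %

84.35 %


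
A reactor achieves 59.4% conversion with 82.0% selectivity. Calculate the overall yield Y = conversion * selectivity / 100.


Overall yield = conversion (%) * selectivity (%) / 100
Conversion = 59.4%, Selectivity = 82.0%
Y = 59.4 * 82.0 / 100
= 48.708 %

48.708 %


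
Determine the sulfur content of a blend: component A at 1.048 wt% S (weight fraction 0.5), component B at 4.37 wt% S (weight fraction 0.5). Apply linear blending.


Linear sulfur blending: S_blend = x1*S1 + x2*S2
Contribution 1: 0.5 * 1.048 = 0.524 wt%
Contribution 2: 0.5 * 4.37 = 2.185 wt%
S_blend = 0.524 + 2.185 = 2.709

2.709 wt%


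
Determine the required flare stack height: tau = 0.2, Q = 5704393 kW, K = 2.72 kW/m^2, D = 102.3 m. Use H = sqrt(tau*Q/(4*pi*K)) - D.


tau*Q/(4*pi*K) = 0.2 * 5704393 / (4 * pi * 2.72) = 33378
sqrt(33378) = 182.696
H = 182.696 - 102.3 = 80.40

80.40 m


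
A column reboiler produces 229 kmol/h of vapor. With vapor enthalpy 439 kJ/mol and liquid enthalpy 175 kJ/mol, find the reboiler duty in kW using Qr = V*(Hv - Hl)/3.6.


Qr = 229 * (439 - 175) / 3.6 = 229 * 264 / 3.6 = 16790

16790 kW


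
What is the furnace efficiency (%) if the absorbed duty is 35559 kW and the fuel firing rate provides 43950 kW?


Furnace efficiency = Q_absorbed / Q_fuel * 100
= 35559 / 43950 * 100 = 80.91

80.91 %


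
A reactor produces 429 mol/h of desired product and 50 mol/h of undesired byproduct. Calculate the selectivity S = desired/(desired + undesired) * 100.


Selectivity = desired / (desired + undesired) * 100
Total products = 429 + 50 = 479 mol/h
S = 429 / 479 * 100
= 0.8956 * 100
= 89.56 %

89.56 %


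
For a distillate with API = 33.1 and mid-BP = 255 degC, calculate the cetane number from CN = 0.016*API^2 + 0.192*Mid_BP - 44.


CN = 0.016 * 33.1^2 + 0.192 * 255 - 44
CN = 17.52976 + 48.96 - 44 = 22.48976

22.48976


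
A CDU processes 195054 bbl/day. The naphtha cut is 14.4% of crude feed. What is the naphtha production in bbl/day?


Crude throughput = 195054 bbl/day
Fraction yield = 14.4%
yield = throughput * fraction / 100
yield = 195054 * 14.4 / 100 = 28087.776

28087.776 bbl/day


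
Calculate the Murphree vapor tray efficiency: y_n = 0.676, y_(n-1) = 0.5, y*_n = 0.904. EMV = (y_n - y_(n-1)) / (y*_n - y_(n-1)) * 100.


Murphree vapor efficiency: EMV = (y_n - y_(n-1)) / (y*_n - y_(n-1)) * 100
EMV = (0.676 - 0.5) / (0.904 - 0.5) * 100 = 0.176 / 0.404 * 100 = 43.56

43.56 %


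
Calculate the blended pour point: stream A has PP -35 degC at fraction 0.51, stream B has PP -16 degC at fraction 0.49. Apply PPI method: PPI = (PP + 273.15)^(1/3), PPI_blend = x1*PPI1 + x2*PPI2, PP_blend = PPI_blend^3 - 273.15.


PPI_1 = (-35 + 273.15)^(1/3) = 6.198456
PPI_2 = (-16 + 273.15)^(1/3) = 6.359098
PPI_blend = 0.51 * 6.198456 + 0.49 * 6.359098 = 6.277171
PP_blend = 6.277171^3 - 273.15 = 247.3386 - 273.15 = -25.81

-25.81 degC


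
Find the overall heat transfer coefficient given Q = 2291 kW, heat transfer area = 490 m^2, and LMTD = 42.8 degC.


From Q = U*A*LMTD, U = Q / (A * LMTD)
U = 2291 / (490 * 42.8) = 2291 / 20972 = 0.1092

0.1092 kW/(m^2*K)


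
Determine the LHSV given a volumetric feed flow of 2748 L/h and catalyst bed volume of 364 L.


LHSV = volumetric feed rate / catalyst volume
= 2748 L/h / 364 L
= 7.549 h^-1

7.549 h^-1


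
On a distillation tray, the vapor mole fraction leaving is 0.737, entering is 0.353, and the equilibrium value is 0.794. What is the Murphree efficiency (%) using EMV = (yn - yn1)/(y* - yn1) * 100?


Murphree vapor efficiency: EMV = (y_n - y_(n-1)) / (y*_n - y_(n-1)) * 100
EMV = (0.737 - 0.353) / (0.794 - 0.353) * 100 = 0.384 / 0.441 * 100 = 87.07

87.07 %


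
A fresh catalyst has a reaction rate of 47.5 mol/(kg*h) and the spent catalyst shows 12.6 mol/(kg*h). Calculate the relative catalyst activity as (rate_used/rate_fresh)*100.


Activity (%) = (rate_used / rate_fresh) * 100
rate_used = 12.6, rate_fresh = 47.5
= (12.6 / 47.5) * 100
= 0.2653 * 100 = 26.53

26.53 %


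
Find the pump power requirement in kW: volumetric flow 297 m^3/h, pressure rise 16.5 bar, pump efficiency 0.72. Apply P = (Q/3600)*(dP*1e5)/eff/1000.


Q = 297 / 3600 = 0.0825 m^3/s
P = 0.0825 * (16.5 * 1e5) / 0.72 / 1000 = 189.1

189.1 kW


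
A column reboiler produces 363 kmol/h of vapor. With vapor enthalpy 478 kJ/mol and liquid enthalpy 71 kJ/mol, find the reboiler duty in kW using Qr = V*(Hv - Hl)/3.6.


Qr = 363 * (478 - 71) / 3.6 = 363 * 407 / 3.6 = 41040

41040 kW


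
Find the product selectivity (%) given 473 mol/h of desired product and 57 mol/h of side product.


Selectivity = desired / (desired + undesired) * 100
Total products = 473 + 57 = 530 mol/h
S = 473 / 530 * 100
= 0.8925 * 100
= 89.25 %

89.25 %


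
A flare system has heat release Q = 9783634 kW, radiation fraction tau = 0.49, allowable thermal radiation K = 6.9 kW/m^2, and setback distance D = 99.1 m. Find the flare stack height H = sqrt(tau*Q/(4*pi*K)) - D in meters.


tau*Q/(4*pi*K) = 0.49 * 9783634 / (4 * pi * 6.9) = 55288.8
sqrt(55288.8) = 235.136
H = 235.136 - 99.1 = 136.0

136.0 m


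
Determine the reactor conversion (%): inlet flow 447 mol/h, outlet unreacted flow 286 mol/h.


X = (F_in - F_out) / F_in * 100
Moles reacted = 447 - 286 = 161
X = 161 / 447 * 100
= 0.3602 * 100
= 36.02 %

36.02 %


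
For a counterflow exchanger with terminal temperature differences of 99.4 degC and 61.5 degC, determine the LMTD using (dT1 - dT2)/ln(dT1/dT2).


LMTD = (dT1 - dT2) / ln(dT1/dT2)
= (99.4 - 61.5) / ln(99.4 / 61.5) = 37.9 / 0.480115 = 78.94

78.94 degC


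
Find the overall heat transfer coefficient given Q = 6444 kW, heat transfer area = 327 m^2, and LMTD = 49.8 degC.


From Q = U*A*LMTD, U = Q / (A * LMTD)
U = 6444 / (327 * 49.8) = 6444 / 16284.6 = 0.3957

0.3957 kW/(m^2*K)


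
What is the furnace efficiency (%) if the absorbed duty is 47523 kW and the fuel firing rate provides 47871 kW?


Furnace efficiency = Q_absorbed / Q_fuel * 100
= 47523 / 47871 * 100 = 99.27

99.27 %


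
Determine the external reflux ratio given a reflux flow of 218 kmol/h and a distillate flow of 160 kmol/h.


Reflux ratio definition: R = L / D (liquid returned / distillate withdrawn)
L = 218 kmol/h, D = 160 kmol/h
R = 218 / 160 = 1.363

1.363


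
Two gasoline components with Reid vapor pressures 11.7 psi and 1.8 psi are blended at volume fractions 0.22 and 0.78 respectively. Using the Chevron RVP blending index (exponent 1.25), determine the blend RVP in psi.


Chevron index: RVP_blend = (sum xi*RVPi^1.25)^(1/1.25)
RVP^1.25 terms: 0.22 * 11.7^1.25 + 0.78 * 1.8^1.25 = 6.38677
RVP_blend = 6.38677^(1/1.25) = 4.408

4.408 psi


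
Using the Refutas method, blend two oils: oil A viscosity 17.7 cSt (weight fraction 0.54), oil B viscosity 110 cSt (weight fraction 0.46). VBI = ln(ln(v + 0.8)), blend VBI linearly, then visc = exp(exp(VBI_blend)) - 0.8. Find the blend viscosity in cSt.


Refutas method: VBN_i = 14.534*ln(ln(visc_i + 0.8)) + 10.975, blended linearly by mass fraction; since VBN is linear in VBI_i = ln(ln(visc_i + 0.8)) and the fractions sum to 1, blend VBI directly: visc = exp(exp(VBI_blend)) - 0.8
VBI_1 = ln(ln(17.7 + 0.8)) = 1.07082
VBI_2 = ln(ln(110 + 0.8)) = 1.54921
VBI_blend = 0.54 * 1.07082 + 0.46 * 1.54921 = 1.29088
visc_blend = exp(exp(1.29088)) - 0.8 = 37.14

37.14 cSt


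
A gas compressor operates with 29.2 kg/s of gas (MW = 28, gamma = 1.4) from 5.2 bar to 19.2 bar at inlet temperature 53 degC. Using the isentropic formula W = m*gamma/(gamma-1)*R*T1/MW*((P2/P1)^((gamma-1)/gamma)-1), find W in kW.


Isentropic work: W = m*(gamma/(gamma-1))*(R*T1/MW)*((P2/P1)^((gamma-1)/gamma) - 1)
T1 = 53 + 273.15 = 326.15 K
Pressure ratio = 19.2 / 5.2 = 3.69231
Exponent = (1.4 - 1)/1.4 = 0.285714
(P2/P1)^exp - 1 = 3.69231^0.285714 - 1 = 0.452396
W = 29.2 * 1.4 / 0.4 * 8.314 * 326.15 / 28 * 0.452396 = 4478

4478 kW


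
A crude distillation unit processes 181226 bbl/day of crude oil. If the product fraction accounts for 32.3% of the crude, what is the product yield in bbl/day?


Crude throughput = 181226 bbl/day
Fraction yield = 32.3%
yield = throughput * fraction / 100
yield = 181226 * 32.3 / 100 = 58535.998

58535.998 bbl/day


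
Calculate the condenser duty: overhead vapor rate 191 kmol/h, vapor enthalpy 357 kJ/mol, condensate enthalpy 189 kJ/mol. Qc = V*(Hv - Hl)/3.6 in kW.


Qc = 191 * (357 - 189) / 3.6 = 191 * 168 / 3.6 = 8913

8913 kW


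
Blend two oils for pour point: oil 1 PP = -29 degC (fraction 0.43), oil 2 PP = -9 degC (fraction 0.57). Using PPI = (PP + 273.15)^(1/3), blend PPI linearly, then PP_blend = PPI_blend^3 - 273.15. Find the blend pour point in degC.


PPI_1 = (-29 + 273.15)^(1/3) = 6.25008
PPI_2 = (-9 + 273.15)^(1/3) = 6.416283
PPI_blend = 0.43 * 6.25008 + 0.57 * 6.416283 = 6.344816
PP_blend = 6.344816^3 - 273.15 = 255.4213 - 273.15 = -17.73

-17.73 degC


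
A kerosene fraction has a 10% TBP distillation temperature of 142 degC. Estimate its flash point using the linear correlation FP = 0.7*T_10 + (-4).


FP = 0.7 * 142 + (-4) = 95.4

95.4 degC


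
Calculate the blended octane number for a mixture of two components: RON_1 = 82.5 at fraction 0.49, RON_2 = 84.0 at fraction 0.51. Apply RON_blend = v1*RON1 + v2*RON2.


Linear blending: RON_blend = sum(vi * RONi)
Contribution 1: 0.49 * 82.5 = 40.425
Contribution 2: 0.51 * 84.0 = 42.84
RON_blend = 40.425 + 42.84 = 83.265

83.265


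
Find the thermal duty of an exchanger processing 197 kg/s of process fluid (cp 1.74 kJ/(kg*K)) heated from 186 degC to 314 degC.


Q = m_dot * cp * delta_T
delta_T = 314 - 186 = 128 K
Q = 197 * 1.74 * 128
= 342.78 * 128
= 43875.84 kW

43875.84 kW


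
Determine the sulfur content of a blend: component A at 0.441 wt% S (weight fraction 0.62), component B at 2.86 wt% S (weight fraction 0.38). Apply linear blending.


Linear sulfur blending: S_blend = x1*S1 + x2*S2
Contribution 1: 0.62 * 0.441 = 0.27342 wt%
Contribution 2: 0.38 * 2.86 = 1.0868 wt%
S_blend = 0.27342 + 1.0868 = 1.36022

1.36022 wt%


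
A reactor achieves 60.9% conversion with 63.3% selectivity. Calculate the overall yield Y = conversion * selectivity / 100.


Overall yield = conversion (%) * selectivity (%) / 100
Conversion = 60.9%, Selectivity = 63.3%
Y = 60.9 * 63.3 / 100
= 38.5497 %

38.5497 %


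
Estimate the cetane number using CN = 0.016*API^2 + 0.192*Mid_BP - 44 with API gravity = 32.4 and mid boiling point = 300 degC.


CN = 0.016 * 32.4^2 + 0.192 * 300 - 44
CN = 16.79616 + 57.6 - 44 = 30.39616

30.39616


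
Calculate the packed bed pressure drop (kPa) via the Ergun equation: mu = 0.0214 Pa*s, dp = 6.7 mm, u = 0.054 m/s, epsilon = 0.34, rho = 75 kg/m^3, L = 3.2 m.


dp = 6.7 mm = 0.0067 m
Viscous term = 150*0.0214*0.054*(1-0.34)^2 / (0.0067^2*0.34^3) = 42795.7
Inertial term = 1.75*75*0.054^2*(1-0.34) / (0.0067*0.34^3) = 959.222
dP/L = 42795.7 + 959.222 = 43754.9 Pa/m
dP = 43754.9 * 3.2 / 1000 = 140.0 kPa

140.0 kPa


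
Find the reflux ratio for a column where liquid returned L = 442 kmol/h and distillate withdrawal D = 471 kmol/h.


Reflux ratio definition: R = L / D (liquid returned / distillate withdrawn)
L = 442 kmol/h, D = 471 kmol/h
R = 442 / 471 = 0.9384

0.9384


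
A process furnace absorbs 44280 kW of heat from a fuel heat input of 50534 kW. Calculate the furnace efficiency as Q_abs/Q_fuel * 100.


Furnace efficiency = Q_absorbed / Q_fuel * 100
= 44280 / 50534 * 100 = 87.62

87.62 %


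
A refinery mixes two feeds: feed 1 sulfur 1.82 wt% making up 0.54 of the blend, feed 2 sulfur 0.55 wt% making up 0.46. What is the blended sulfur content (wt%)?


Linear sulfur blending: S_blend = x1*S1 + x2*S2
Contribution 1: 0.54 * 1.82 = 0.9828 wt%
Contribution 2: 0.46 * 0.55 = 0.253 wt%
S_blend = 0.9828 + 0.253 = 1.2358

1.2358 wt%


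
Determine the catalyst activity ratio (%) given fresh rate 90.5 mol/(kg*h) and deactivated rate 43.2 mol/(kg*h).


Activity (%) = (rate_used / rate_fresh) * 100
rate_used = 43.2, rate_fresh = 90.5
= (43.2 / 90.5) * 100
= 0.4773 * 100 = 47.73

47.73 %


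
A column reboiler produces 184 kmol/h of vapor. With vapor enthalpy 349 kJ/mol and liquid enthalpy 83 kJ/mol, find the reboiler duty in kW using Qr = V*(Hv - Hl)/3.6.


Qr = 184 * (349 - 83) / 3.6 = 184 * 266 / 3.6 = 13600

13600 kW


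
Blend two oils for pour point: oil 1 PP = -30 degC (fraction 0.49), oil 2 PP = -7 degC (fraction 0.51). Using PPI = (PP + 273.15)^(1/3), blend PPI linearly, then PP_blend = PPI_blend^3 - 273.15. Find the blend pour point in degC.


PPI_1 = (-30 + 273.15)^(1/3) = 6.241535
PPI_2 = (-7 + 273.15)^(1/3) = 6.432436
PPI_blend = 0.49 * 6.241535 + 0.51 * 6.432436 = 6.338895
PP_blend = 6.338895^3 - 273.15 = 254.7069 - 273.15 = -18.44

-18.44 degC


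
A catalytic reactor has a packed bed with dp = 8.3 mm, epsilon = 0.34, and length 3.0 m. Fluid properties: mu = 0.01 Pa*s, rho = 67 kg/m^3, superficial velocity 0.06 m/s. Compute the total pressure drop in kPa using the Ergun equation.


dp = 8.3 mm = 0.0083 m
Viscous term = 150*0.01*0.06*(1-0.34)^2 / (0.0083^2*0.34^3) = 14479
Inertial term = 1.75*67*0.06^2*(1-0.34) / (0.0083*0.34^3) = 853.974
dP/L = 14479 + 853.974 = 15333 Pa/m
dP = 15333 * 3.0 / 1000 = 46.00 kPa

46.00 kPa


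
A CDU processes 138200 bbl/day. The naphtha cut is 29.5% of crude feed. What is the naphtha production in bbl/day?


Crude throughput = 138200 bbl/day
Fraction yield = 29.5%
yield = throughput * fraction / 100
yield = 138200 * 29.5 / 100 = 40769

40769 bbl/day


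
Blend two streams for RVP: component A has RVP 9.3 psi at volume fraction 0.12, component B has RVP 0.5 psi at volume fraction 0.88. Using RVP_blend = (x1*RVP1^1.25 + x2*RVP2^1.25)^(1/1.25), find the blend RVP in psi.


Chevron index: RVP_blend = (sum xi*RVPi^1.25)^(1/1.25)
RVP^1.25 terms: 0.12 * 9.3^1.25 + 0.88 * 0.5^1.25 = 2.31887
RVP_blend = 2.31887^(1/1.25) = 1.960

1.960 psi


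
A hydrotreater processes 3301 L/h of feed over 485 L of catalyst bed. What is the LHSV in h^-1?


LHSV = volumetric feed rate / catalyst volume
= 3301 L/h / 485 L
= 6.806 h^-1

6.806 h^-1


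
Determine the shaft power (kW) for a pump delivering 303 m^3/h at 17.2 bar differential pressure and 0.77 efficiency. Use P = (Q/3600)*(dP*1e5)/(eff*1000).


Q = 303 / 3600 = 0.0841667 m^3/s
P = 0.0841667 * (17.2 * 1e5) / 0.77 / 1000 = 188.0

188.0 kW


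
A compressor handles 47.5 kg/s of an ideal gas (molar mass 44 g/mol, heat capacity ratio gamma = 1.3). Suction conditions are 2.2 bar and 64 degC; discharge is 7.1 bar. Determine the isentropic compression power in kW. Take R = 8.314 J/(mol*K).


Isentropic work: W = m*(gamma/(gamma-1))*(R*T1/MW)*((P2/P1)^((gamma-1)/gamma) - 1)
T1 = 64 + 273.15 = 337.15 K
Pressure ratio = 7.1 / 2.2 = 3.22727
Exponent = (1.3 - 1)/1.3 = 0.230769
(P2/P1)^exp - 1 = 3.22727^0.230769 - 1 = 0.310459
W = 47.5 * 1.3 / 0.3 * 8.314 * 337.15 / 44 * 0.310459 = 4071

4071 kW


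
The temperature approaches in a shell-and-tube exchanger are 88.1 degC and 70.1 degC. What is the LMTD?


LMTD = (dT1 - dT2) / ln(dT1/dT2)
= (88.1 - 70.1) / ln(88.1 / 70.1) = 18 / 0.22855 = 78.76

78.76 degC


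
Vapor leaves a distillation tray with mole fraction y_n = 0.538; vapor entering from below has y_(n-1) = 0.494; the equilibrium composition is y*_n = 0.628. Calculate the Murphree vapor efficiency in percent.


Murphree vapor efficiency: EMV = (y_n - y_(n-1)) / (y*_n - y_(n-1)) * 100
EMV = (0.538 - 0.494) / (0.628 - 0.494) * 100 = 0.044 / 0.134 * 100 = 32.84

32.84 %


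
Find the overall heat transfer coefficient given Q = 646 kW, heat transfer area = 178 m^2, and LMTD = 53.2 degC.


From Q = U*A*LMTD, U = Q / (A * LMTD)
U = 646 / (178 * 53.2) = 646 / 9469.6 = 0.06822

0.06822 kW/(m^2*K)


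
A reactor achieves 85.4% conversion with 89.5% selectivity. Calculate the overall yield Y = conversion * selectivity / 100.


Overall yield = conversion (%) * selectivity (%) / 100
Conversion = 85.4%, Selectivity = 89.5%
Y = 85.4 * 89.5 / 100
= 76.433 %

76.433 %


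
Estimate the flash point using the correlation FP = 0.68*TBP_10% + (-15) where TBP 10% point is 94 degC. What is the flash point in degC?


FP = 0.68 * 94 + (-15) = 48.92

48.92 degC


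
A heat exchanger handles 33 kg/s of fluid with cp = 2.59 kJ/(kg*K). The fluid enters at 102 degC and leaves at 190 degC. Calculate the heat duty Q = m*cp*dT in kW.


Q = m_dot * cp * delta_T
delta_T = 190 - 102 = 88 K
Q = 33 * 2.59 * 88
= 85.47 * 88
= 7521.36 kW

7521.36 kW


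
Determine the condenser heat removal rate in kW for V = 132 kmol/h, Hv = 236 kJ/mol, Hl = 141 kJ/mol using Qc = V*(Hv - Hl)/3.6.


Qc = 132 * (236 - 141) / 3.6 = 132 * 95 / 3.6 = 3483

3483 kW


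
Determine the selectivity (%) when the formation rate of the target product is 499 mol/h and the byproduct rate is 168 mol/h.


Selectivity = desired / (desired + undesired) * 100
Total products = 499 + 168 = 667 mol/h
S = 499 / 667 * 100
= 0.7481 * 100
= 74.81 %

74.81 %


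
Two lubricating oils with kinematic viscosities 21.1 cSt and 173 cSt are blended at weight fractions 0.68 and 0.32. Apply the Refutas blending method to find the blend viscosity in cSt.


Refutas method: VBN_i = 14.534*ln(ln(visc_i + 0.8)) + 10.975, blended linearly by mass fraction; since VBN is linear in VBI_i = ln(ln(visc_i + 0.8)) and the fractions sum to 1, blend VBI directly: visc = exp(exp(VBI_blend)) - 0.8
VBI_1 = ln(ln(21.1 + 0.8)) = 1.12703
VBI_2 = ln(ln(173 + 0.8)) = 1.64053
VBI_blend = 0.68 * 1.12703 + 0.32 * 1.64053 = 1.29135
visc_blend = exp(exp(1.29135)) - 0.8 = 37.20

37.20 cSt


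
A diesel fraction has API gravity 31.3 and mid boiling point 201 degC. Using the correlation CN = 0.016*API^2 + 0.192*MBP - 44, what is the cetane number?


CN = 0.016 * 31.3^2 + 0.192 * 201 - 44
CN = 15.67504 + 38.592 - 44 = 10.26704

10.26704


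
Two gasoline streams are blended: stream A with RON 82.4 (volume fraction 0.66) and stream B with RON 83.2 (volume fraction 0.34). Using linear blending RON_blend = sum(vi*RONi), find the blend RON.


Linear blending: RON_blend = sum(vi * RONi)
Contribution 1: 0.66 * 82.4 = 54.384
Contribution 2: 0.34 * 83.2 = 28.288
RON_blend = 54.384 + 28.288 = 82.672

82.672


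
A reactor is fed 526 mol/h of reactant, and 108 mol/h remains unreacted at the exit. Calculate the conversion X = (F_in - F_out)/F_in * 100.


X = (F_in - F_out) / F_in * 100
Moles reacted = 526 - 108 = 418
X = 418 / 526 * 100
= 0.7947 * 100
= 79.47 %

79.47 %


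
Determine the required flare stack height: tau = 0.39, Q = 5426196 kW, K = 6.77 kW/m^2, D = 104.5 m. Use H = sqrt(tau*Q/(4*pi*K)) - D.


tau*Q/(4*pi*K) = 0.39 * 5426196 / (4 * pi * 6.77) = 24874.9
sqrt(24874.9) = 157.718
H = 157.718 - 104.5 = 53.22

53.22 m


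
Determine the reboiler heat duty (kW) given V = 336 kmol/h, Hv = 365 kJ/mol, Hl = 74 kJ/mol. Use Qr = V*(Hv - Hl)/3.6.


Qr = 336 * (365 - 74) / 3.6 = 336 * 291 / 3.6 = 27160

27160 kW


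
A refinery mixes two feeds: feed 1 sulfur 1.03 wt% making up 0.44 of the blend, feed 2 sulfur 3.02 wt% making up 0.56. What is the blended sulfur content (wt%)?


Linear sulfur blending: S_blend = x1*S1 + x2*S2
Contribution 1: 0.44 * 1.03 = 0.4532 wt%
Contribution 2: 0.56 * 3.02 = 1.6912 wt%
S_blend = 0.4532 + 1.6912 = 2.1444

2.1444 wt%


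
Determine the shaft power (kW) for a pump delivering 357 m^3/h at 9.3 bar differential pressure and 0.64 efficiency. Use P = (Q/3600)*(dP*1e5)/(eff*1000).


Q = 357 / 3600 = 0.0991667 m^3/s
P = 0.0991667 * (9.3 * 1e5) / 0.64 / 1000 = 144.1

144.1 kW


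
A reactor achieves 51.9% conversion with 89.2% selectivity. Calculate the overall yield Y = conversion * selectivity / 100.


Overall yield = conversion (%) * selectivity (%) / 100
Conversion = 51.9%, Selectivity = 89.2%
Y = 51.9 * 89.2 / 100
= 46.2948 %

46.2948 %


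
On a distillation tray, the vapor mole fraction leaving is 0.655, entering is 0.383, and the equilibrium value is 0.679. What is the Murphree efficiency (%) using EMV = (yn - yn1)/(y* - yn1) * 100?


Murphree vapor efficiency: EMV = (y_n - y_(n-1)) / (y*_n - y_(n-1)) * 100
EMV = (0.655 - 0.383) / (0.679 - 0.383) * 100 = 0.272 / 0.296 * 100 = 91.89

91.89 %


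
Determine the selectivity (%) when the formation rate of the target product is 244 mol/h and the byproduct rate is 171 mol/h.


Selectivity = desired / (desired + undesired) * 100
Total products = 244 + 171 = 415 mol/h
S = 244 / 415 * 100
= 0.5880 * 100
= 58.80 %

58.80 %


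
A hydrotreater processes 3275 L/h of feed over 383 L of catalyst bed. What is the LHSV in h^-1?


LHSV = volumetric feed rate / catalyst volume
= 3275 L/h / 383 L
= 8.551 h^-1

8.551 h^-1


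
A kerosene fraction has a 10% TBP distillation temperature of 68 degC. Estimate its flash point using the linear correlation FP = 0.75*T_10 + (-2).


FP = 0.75 * 68 + (-2) = 49

49 degC


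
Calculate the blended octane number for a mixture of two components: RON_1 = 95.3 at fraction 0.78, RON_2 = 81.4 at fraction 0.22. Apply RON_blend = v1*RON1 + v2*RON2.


Linear blending: RON_blend = sum(vi * RONi)
Contribution 1: 0.78 * 95.3 = 74.334
Contribution 2: 0.22 * 81.4 = 17.908
RON_blend = 74.334 + 17.908 = 92.242

92.242


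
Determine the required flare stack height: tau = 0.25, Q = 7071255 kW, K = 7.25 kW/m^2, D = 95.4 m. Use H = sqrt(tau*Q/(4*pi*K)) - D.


tau*Q/(4*pi*K) = 0.25 * 7071255 / (4 * pi * 7.25) = 19403.9
sqrt(19403.9) = 139.298
H = 139.298 - 95.4 = 43.90

43.90 m


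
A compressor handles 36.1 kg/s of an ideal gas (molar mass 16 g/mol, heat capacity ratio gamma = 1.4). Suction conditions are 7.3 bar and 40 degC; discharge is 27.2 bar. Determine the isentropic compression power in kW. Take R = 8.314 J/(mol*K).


Isentropic work: W = m*(gamma/(gamma-1))*(R*T1/MW)*((P2/P1)^((gamma-1)/gamma) - 1)
T1 = 40 + 273.15 = 313.15 K
Pressure ratio = 27.2 / 7.3 = 3.72603
Exponent = (1.4 - 1)/1.4 = 0.285714
(P2/P1)^exp - 1 = 3.72603^0.285714 - 1 = 0.456173
W = 36.1 * 1.4 / 0.4 * 8.314 * 313.15 / 16 * 0.456173 = 9379

9379 kW


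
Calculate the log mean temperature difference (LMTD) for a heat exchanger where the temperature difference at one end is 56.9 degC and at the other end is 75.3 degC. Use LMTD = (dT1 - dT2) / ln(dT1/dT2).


LMTD = (dT1 - dT2) / ln(dT1/dT2)
= (56.9 - 75.3) / ln(56.9 / 75.3) = -18.4 / -0.280185 = 65.67

65.67 degC


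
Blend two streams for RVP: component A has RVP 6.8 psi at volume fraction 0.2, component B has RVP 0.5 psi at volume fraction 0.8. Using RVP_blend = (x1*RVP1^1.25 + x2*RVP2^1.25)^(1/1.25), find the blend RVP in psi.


Chevron index: RVP_blend = (sum xi*RVPi^1.25)^(1/1.25)
RVP^1.25 terms: 0.2 * 6.8^1.25 + 0.8 * 0.5^1.25 = 2.53253
RVP_blend = 2.53253^(1/1.25) = 2.103

2.103 psi


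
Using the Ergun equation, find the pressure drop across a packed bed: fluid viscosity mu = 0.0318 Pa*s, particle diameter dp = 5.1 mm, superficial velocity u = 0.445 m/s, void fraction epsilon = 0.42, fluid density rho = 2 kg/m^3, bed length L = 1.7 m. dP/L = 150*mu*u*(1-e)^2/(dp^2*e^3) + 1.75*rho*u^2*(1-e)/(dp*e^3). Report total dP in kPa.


dp = 5.1 mm = 0.0051 m
Viscous term = 150*0.0318*0.445*(1-0.42)^2 / (0.0051^2*0.42^3) = 370549
Inertial term = 1.75*2*0.445^2*(1-0.42) / (0.0051*0.42^3) = 1063.89
dP/L = 370549 + 1063.89 = 371613 Pa/m
dP = 371613 * 1.7 / 1000 = 631.7 kPa

631.7 kPa


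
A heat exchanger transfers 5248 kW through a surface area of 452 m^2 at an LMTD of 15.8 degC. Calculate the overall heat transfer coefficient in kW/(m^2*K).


From Q = U*A*LMTD, U = Q / (A * LMTD)
U = 5248 / (452 * 15.8) = 5248 / 7141.6 = 0.7348

0.7348 kW/(m^2*K)


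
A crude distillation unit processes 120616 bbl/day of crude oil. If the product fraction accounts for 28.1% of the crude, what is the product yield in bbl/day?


Crude throughput = 120616 bbl/day
Fraction yield = 28.1%
yield = throughput * fraction / 100
yield = 120616 * 28.1 / 100 = 33893.096

33893.096 bbl/day


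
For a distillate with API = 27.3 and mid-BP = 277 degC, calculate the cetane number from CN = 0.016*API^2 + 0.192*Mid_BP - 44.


CN = 0.016 * 27.3^2 + 0.192 * 277 - 44
CN = 11.92464 + 53.184 - 44 = 21.10864

21.10864


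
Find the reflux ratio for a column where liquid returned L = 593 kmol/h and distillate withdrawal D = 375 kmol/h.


Reflux ratio definition: R = L / D (liquid returned / distillate withdrawn)
L = 593 kmol/h, D = 375 kmol/h
R = 593 / 375 = 1.581

1.581


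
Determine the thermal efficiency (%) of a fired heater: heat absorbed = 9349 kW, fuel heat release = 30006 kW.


Furnace efficiency = Q_absorbed / Q_fuel * 100
= 9349 / 30006 * 100 = 31.16

31.16 %


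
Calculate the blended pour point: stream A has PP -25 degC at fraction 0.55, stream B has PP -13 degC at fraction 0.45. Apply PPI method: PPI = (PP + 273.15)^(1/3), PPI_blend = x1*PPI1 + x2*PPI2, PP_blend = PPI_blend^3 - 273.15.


PPI_1 = (-25 + 273.15)^(1/3) = 6.284028
PPI_2 = (-13 + 273.15)^(1/3) = 6.383731
PPI_blend = 0.55 * 6.284028 + 0.45 * 6.383731 = 6.328894
PP_blend = 6.328894^3 - 273.15 = 253.5032 - 273.15 = -19.65

-19.65 degC


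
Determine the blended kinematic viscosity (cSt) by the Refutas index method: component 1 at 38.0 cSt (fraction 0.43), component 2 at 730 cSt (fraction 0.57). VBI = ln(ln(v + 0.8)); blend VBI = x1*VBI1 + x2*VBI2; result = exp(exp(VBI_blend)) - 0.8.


Refutas method: VBN_i = 14.534*ln(ln(visc_i + 0.8)) + 10.975, blended linearly by mass fraction; since VBN is linear in VBI_i = ln(ln(visc_i + 0.8)) and the fractions sum to 1, blend VBI directly: visc = exp(exp(VBI_blend)) - 0.8
VBI_1 = ln(ln(38.0 + 0.8)) = 1.29703
VBI_2 = ln(ln(730 + 0.8)) = 1.88618
VBI_blend = 0.43 * 1.29703 + 0.57 * 1.88618 = 1.63285
visc_blend = exp(exp(1.63285)) - 0.8 = 166.3

166.3 cSt


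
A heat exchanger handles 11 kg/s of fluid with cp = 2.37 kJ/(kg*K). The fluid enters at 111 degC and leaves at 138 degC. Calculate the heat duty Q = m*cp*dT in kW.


Q = m_dot * cp * delta_T
delta_T = 138 - 111 = 27 K
Q = 11 * 2.37 * 27
= 26.07 * 27
= 703.89 kW

703.89 kW


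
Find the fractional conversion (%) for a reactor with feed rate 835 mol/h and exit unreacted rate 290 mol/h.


X = (F_in - F_out) / F_in * 100
Moles reacted = 835 - 290 = 545
X = 545 / 835 * 100
= 0.6527 * 100
= 65.27 %

65.27 %


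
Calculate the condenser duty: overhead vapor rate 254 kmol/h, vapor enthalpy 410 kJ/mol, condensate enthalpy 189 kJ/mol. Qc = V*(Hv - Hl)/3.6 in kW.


Qc = 254 * (410 - 189) / 3.6 = 254 * 221 / 3.6 = 15590

15590 kW


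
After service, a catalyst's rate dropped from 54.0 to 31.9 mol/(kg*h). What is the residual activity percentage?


Activity (%) = (rate_used / rate_fresh) * 100
rate_used = 31.9, rate_fresh = 54.0
= (31.9 / 54.0) * 100
= 0.5907 * 100 = 59.07

59.07 %


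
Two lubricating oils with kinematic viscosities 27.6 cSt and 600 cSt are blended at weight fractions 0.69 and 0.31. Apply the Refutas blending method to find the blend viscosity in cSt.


Refutas method: VBN_i = 14.534*ln(ln(visc_i + 0.8)) + 10.975, blended linearly by mass fraction; since VBN is linear in VBI_i = ln(ln(visc_i + 0.8)) and the fractions sum to 1, blend VBI directly: visc = exp(exp(VBI_blend)) - 0.8
VBI_1 = ln(ln(27.6 + 0.8)) = 1.20788
VBI_2 = ln(ln(600 + 0.8)) = 1.85603
VBI_blend = 0.69 * 1.20788 + 0.31 * 1.85603 = 1.40881
visc_blend = exp(exp(1.40881)) - 0.8 = 59.00

59.00 cSt


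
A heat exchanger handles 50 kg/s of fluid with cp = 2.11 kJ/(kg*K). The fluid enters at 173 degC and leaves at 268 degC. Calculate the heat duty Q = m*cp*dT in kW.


Q = m_dot * cp * delta_T
delta_T = 268 - 173 = 95 K
Q = 50 * 2.11 * 95
= 105.5 * 95
= 10022.5 kW

10022.5 kW


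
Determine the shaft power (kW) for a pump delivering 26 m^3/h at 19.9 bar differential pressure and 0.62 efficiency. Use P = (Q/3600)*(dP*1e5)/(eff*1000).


Q = 26 / 3600 = 0.00722222 m^3/s
P = 0.00722222 * (19.9 * 1e5) / 0.62 / 1000 = 23.18

23.18 kW


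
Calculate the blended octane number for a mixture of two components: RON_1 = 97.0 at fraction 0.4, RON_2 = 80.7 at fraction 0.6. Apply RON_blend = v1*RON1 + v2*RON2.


Linear blending: RON_blend = sum(vi * RONi)
Contribution 1: 0.4 * 97.0 = 38.8
Contribution 2: 0.6 * 80.7 = 48.42
RON_blend = 38.8 + 48.42 = 87.22

87.22


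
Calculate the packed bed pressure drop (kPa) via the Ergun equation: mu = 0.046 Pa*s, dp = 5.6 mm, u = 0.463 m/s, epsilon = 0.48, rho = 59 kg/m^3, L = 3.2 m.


dp = 5.6 mm = 0.0056 m
Viscous term = 150*0.046*0.463*(1-0.48)^2 / (0.0056^2*0.48^3) = 249079
Inertial term = 1.75*59*0.463^2*(1-0.48) / (0.0056*0.48^3) = 18584.2
dP/L = 249079 + 18584.2 = 267663 Pa/m
dP = 267663 * 3.2 / 1000 = 856.5 kPa

856.5 kPa


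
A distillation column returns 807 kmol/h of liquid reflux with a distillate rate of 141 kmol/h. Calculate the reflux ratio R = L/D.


Reflux ratio definition: R = L / D (liquid returned / distillate withdrawn)
L = 807 kmol/h, D = 141 kmol/h
R = 807 / 141 = 5.723

5.723


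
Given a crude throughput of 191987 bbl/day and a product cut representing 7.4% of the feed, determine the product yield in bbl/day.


Crude throughput = 191987 bbl/day
Fraction yield = 7.4%
yield = throughput * fraction / 100
yield = 191987 * 7.4 / 100 = 14207.038

14207.038 bbl/day


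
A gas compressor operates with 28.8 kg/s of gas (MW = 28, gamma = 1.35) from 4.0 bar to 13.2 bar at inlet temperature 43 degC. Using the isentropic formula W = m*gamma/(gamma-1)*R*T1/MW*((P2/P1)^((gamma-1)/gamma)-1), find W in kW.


Isentropic work: W = m*(gamma/(gamma-1))*(R*T1/MW)*((P2/P1)^((gamma-1)/gamma) - 1)
T1 = 43 + 273.15 = 316.15 K
Pressure ratio = 13.2 / 4.0 = 3.3
Exponent = (1.35 - 1)/1.35 = 0.259259
(P2/P1)^exp - 1 = 3.3^0.259259 - 1 = 0.362791
W = 28.8 * 1.35 / 0.35 * 8.314 * 316.15 / 28 * 0.362791 = 3783

3783 kW


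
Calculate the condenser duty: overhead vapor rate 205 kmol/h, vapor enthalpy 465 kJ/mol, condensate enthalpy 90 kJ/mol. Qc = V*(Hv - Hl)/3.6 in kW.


Qc = 205 * (465 - 90) / 3.6 = 205 * 375 / 3.6 = 21350

21350 kW


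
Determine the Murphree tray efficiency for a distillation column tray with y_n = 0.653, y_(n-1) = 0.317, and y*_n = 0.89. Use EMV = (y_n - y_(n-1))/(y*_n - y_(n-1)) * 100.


Murphree vapor efficiency: EMV = (y_n - y_(n-1)) / (y*_n - y_(n-1)) * 100
EMV = (0.653 - 0.317) / (0.89 - 0.317) * 100 = 0.336 / 0.573 * 100 = 58.64

58.64 %


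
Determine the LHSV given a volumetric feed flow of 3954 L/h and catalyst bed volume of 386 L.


LHSV = volumetric feed rate / catalyst volume
= 3954 L/h / 386 L
= 10.24 h^-1

10.24 h^-1


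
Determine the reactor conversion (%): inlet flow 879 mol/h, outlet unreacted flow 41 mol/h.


X = (F_in - F_out) / F_in * 100
Moles reacted = 879 - 41 = 838
X = 838 / 879 * 100
= 0.9534 * 100
= 95.34 %

95.34 %


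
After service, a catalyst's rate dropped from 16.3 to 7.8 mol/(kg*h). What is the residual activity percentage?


Activity (%) = (rate_used / rate_fresh) * 100
rate_used = 7.8, rate_fresh = 16.3
= (7.8 / 16.3) * 100
= 0.4785 * 100 = 47.85

47.85 %


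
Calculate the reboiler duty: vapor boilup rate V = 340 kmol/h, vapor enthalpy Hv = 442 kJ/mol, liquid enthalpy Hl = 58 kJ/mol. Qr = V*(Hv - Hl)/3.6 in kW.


Qr = 340 * (442 - 58) / 3.6 = 340 * 384 / 3.6 = 36270

36270 kW


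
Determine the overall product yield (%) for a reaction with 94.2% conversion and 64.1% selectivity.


Overall yield = conversion (%) * selectivity (%) / 100
Conversion = 94.2%, Selectivity = 64.1%
Y = 94.2 * 64.1 / 100
= 60.3822 %

60.3822 %


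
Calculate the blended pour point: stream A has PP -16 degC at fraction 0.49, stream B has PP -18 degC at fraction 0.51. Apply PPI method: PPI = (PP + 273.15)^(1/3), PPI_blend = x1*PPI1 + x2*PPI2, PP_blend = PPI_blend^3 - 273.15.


PPI_1 = (-16 + 273.15)^(1/3) = 6.359098
PPI_2 = (-18 + 273.15)^(1/3) = 6.342569
PPI_blend = 0.49 * 6.359098 + 0.51 * 6.342569 = 6.350668
PP_blend = 6.350668^3 - 273.15 = 256.1287 - 273.15 = -17.02

-17.02 degC


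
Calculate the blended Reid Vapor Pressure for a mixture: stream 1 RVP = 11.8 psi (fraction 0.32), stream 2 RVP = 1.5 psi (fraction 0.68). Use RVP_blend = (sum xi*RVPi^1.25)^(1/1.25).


Chevron index: RVP_blend = (sum xi*RVPi^1.25)^(1/1.25)
RVP^1.25 terms: 0.32 * 11.8^1.25 + 0.68 * 1.5^1.25 = 8.12728
RVP_blend = 8.12728^(1/1.25) = 5.345

5.345 psi


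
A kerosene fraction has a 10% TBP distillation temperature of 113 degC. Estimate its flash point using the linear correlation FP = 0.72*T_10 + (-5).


FP = 0.72 * 113 + (-5) = 76.36

76.36 degC


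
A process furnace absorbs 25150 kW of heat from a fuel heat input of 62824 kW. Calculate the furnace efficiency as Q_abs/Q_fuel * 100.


Furnace efficiency = Q_absorbed / Q_fuel * 100
= 25150 / 62824 * 100 = 40.03

40.03 %


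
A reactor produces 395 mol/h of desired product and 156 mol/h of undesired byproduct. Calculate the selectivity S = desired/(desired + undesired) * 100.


Selectivity = desired / (desired + undesired) * 100
Total products = 395 + 156 = 551 mol/h
S = 395 / 551 * 100
= 0.7169 * 100
= 71.69 %

71.69 %
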